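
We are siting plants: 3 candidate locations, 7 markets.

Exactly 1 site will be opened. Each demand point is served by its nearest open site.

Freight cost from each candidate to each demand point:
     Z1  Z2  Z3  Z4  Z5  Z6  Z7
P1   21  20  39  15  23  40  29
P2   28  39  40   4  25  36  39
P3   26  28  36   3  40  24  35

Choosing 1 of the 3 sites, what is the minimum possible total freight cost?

187

Open {P1}.
  Z1→P1 21, Z2→P1 20, Z3→P1 39, Z4→P1 15, Z5→P1 23, Z6→P1 40, Z7→P1 29  ⇒ total 187.
Compare {P3}: total 192.
Compare {P2}: total 211.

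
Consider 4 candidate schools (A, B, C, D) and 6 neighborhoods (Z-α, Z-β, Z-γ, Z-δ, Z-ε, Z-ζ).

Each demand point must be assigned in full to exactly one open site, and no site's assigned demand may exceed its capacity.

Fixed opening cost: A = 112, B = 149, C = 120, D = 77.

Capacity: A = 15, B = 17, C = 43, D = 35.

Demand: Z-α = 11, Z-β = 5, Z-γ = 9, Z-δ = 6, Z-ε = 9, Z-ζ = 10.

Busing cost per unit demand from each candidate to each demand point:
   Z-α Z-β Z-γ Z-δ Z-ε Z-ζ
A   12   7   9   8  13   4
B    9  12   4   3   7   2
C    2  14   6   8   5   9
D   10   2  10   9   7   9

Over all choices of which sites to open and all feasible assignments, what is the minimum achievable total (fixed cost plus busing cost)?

466

Open {C, D}; cheapest assignment that respects the capacities:
  C (cap 43, load 35): Z-α, Z-γ, Z-δ, Z-ε — cost 11×2 + 9×6 + 6×8 + 9×5 = 169
  D (cap 35, load 15): Z-β, Z-ζ — cost 5×2 + 10×9 = 100
  Shipping 269, fixed 197 → total 466.
  Any other capacity-feasible assignment to {C, D} ships for at least 269.
Compare {A, C}: its best feasible assignment gives total 476.
Compare {B, C}: its best feasible assignment gives total 498.
Every other set of open sites that can feasibly serve all demand totals ≥ 476 even under its best assignment. Minimum: 466.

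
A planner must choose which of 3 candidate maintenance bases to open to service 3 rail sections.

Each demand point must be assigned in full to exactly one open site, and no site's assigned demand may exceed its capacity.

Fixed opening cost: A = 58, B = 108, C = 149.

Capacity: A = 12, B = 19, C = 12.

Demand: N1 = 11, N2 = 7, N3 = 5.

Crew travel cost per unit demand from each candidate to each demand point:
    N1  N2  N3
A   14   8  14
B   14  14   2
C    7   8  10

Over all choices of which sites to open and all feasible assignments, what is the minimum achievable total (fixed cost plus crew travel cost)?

386

Open {A, B}; cheapest assignment that respects the capacities:
  A (cap 12, load 7): N2 — cost 7×8 = 56
  B (cap 19, load 16): N1, N3 — cost 11×14 + 5×2 = 164
  Shipping 220, fixed 166 → total 386.
  Any other capacity-feasible assignment to {A, B} ships for at least 220.
Compare {A, C}: its best feasible assignment gives total 410.
Compare {B, C}: its best feasible assignment gives total 442.
Every other set of open sites that can feasibly serve all demand totals ≥ 410 even under its best assignment. Minimum: 386.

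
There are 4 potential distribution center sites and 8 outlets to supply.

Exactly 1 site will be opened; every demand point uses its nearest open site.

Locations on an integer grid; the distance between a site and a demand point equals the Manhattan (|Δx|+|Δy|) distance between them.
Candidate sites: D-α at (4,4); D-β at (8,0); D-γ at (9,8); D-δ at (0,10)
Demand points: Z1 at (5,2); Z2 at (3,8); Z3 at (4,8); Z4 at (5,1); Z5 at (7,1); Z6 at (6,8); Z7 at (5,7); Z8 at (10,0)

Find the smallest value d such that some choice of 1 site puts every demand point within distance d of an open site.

Open {D-α}.
  Farthest demand point is Z8 at distance 10 (to D-α); all others are ≤ 10.
With {D-γ} the worst case is 11.
With {D-β} the worst case is 13.
No size-1 selection achieves below 10.

10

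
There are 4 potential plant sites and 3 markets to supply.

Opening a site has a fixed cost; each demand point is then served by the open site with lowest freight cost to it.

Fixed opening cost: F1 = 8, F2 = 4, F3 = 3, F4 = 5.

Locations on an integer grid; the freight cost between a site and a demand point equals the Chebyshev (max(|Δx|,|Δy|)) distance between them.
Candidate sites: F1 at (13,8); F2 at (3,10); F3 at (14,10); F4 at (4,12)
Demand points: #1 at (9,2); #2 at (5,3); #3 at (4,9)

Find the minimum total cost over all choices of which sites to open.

20

Open {F2}: assign each demand point to its cheapest open site.
  #1→F2 8, #2→F2 7, #3→F2 1
  freight cost 16, fixed 4 → total 20.
Compare {F2, F3}: freight cost 16 + fixed 7 = 23.
Compare {F2, F4}: freight cost 16 + fixed 9 = 25.
Compare {F1, F2}: freight cost 14 + fixed 12 = 26.
All other subsets cost ≥ 23. Minimum total cost: 20.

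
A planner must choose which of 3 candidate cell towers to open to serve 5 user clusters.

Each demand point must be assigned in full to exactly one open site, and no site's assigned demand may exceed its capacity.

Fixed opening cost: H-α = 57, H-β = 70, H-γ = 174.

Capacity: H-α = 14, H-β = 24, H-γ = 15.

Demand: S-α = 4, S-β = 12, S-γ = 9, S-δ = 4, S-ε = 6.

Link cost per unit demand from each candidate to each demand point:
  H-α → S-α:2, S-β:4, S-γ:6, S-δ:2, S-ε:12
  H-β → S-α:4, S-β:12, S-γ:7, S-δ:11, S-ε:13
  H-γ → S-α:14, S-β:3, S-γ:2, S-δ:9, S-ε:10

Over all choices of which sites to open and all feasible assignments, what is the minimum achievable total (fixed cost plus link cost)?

Open {H-α, H-β}; cheapest assignment that respects the capacities:
  H-α (cap 14, load 12): S-β — cost 12×4 = 48
  H-β (cap 24, load 23): S-α, S-γ, S-δ, S-ε — cost 4×4 + 9×7 + 4×11 + 6×13 = 201
  Shipping 249, fixed 127 → total 376.
  Any other capacity-feasible assignment to {H-α, H-β} ships for at least 249.
Compare {H-β, H-γ}: its best feasible assignment gives total 481.
Compare {H-α, H-β, H-γ}: its best feasible assignment gives total 487.
Every other set of open sites that can feasibly serve all demand totals ≥ 481 even under its best assignment. Minimum: 376.

376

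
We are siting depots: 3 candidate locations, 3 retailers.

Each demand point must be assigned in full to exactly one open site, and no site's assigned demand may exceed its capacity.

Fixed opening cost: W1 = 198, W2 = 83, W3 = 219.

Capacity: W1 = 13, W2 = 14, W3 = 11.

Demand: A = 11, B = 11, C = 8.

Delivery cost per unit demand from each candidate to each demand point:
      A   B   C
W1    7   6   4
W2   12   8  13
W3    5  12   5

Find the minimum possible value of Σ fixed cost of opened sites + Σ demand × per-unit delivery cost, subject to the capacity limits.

Open {W1, W2, W3}; cheapest assignment that respects the capacities:
  W1 (cap 13, load 8): C — cost 8×4 = 32
  W2 (cap 14, load 11): B — cost 11×8 = 88
  W3 (cap 11, load 11): A — cost 11×5 = 55
  Shipping 175, fixed 500 → total 675.
  Any other capacity-feasible assignment to {W1, W2, W3} ships for at least 175.
Total demand is 30 and no other set of sites has combined capacity ≥ 30, so {W1, W2, W3} is the only feasible choice of open sites. Minimum: 675.

675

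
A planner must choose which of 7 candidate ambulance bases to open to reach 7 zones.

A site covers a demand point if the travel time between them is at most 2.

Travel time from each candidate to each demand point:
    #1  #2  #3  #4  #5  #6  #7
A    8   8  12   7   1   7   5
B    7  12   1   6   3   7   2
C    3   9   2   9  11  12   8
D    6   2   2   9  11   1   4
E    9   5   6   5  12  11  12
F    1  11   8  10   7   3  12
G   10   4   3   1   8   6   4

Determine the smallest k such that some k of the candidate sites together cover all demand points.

Coverage sets (demand points within 2 of each site):
  A: {#5}
  B: {#3, #7}
  C: {#3}
  D: {#2, #3, #6}
  E: {}
  F: {#1}
  G: {#4}
No 4 sites suffice: every size-4 union leaves at least one demand point uncovered.
But {A, B, D, F, G} covers everything, so the minimum is 5.

5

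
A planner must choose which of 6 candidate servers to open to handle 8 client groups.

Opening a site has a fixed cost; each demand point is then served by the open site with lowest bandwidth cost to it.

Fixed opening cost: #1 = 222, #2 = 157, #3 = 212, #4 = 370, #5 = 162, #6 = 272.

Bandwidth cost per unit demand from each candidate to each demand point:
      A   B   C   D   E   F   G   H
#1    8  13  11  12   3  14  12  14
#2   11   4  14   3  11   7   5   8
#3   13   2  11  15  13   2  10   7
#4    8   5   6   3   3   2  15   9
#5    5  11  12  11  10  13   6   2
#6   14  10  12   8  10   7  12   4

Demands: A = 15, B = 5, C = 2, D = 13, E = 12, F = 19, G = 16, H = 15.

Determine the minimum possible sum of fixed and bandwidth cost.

Open {#2, #5}: assign each demand point to its cheapest open site.
  A→#5 15×5=75, B→#2 5×4=20, C→#5 2×12=24, D→#2 13×3=39, E→#5 12×10=120, F→#2 19×7=133, G→#2 16×5=80, H→#5 15×2=30
  bandwidth cost 521, fixed 319 → total 840.
Compare {#2}: bandwidth cost 717 + fixed 157 = 874.
Compare {#4, #5}: bandwidth cost 351 + fixed 532 = 883.
Compare {#3, #5}: bandwidth cost 534 + fixed 374 = 908.
All other subsets cost ≥ 874. Minimum total cost: 840.

840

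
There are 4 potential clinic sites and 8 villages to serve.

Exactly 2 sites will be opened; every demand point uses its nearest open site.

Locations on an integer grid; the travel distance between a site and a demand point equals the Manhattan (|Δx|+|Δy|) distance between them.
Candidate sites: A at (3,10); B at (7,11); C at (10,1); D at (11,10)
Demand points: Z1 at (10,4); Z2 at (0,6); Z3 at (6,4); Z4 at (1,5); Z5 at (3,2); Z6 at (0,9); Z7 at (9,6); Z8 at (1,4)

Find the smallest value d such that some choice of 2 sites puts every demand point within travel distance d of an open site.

Open {A, C}.
  Farthest demand point is Z5 at travel distance 8 (to A); all others are ≤ 8.
With {A, D} the worst case is 9.
With {A, B} the worst case is 10.
No size-2 selection achieves below 8.

8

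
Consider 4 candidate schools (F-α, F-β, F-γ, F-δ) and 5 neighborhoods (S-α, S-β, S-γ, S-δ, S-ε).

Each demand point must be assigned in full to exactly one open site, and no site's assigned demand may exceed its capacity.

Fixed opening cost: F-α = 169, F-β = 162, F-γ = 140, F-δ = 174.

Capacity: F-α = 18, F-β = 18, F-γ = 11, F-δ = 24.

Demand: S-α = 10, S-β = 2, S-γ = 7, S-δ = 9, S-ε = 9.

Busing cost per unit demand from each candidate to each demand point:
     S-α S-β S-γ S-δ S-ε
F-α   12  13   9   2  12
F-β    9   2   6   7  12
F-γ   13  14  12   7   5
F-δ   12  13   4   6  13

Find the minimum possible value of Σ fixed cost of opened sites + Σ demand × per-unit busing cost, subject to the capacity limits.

643

Open {F-α, F-δ}; cheapest assignment that respects the capacities:
  F-α (cap 18, load 18): S-δ, S-ε — cost 9×2 + 9×12 = 126
  F-δ (cap 24, load 19): S-α, S-β, S-γ — cost 10×12 + 2×13 + 7×4 = 174
  Shipping 300, fixed 343 → total 643.
  Any other capacity-feasible assignment to {F-α, F-δ} ships for at least 300.
Compare {F-β, F-δ}: its best feasible assignment gives total 664.
Compare {F-α, F-β, F-γ}: its best feasible assignment gives total 691.
Every other set of open sites that can feasibly serve all demand totals ≥ 664 even under its best assignment. Minimum: 643.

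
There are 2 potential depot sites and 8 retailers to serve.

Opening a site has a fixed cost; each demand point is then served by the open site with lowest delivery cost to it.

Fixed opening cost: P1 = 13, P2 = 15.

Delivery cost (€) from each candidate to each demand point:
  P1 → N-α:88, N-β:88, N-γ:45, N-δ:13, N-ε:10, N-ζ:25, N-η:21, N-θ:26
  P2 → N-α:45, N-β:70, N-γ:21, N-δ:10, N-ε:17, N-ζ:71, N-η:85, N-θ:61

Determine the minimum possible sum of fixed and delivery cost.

256

Open {P1, P2}: assign each demand point to its cheapest open site.
  N-α→P2 45, N-β→P2 70, N-γ→P2 21, N-δ→P2 10, N-ε→P1 10, N-ζ→P1 25, N-η→P1 21, N-θ→P1 26
  delivery cost 228, fixed 28 → total 256.
Compare {P1}: delivery cost 316 + fixed 13 = 329.
Compare {P2}: delivery cost 380 + fixed 15 = 395.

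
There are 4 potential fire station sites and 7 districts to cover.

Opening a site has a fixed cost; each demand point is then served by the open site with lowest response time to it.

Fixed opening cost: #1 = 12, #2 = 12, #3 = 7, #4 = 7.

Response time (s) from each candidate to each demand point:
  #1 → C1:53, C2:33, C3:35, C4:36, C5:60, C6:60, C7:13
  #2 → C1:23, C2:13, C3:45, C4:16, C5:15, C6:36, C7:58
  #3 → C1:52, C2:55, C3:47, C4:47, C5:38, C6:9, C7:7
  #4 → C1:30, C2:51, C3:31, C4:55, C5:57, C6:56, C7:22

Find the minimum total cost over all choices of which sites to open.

Open {#2, #3, #4}: assign each demand point to its cheapest open site.
  C1→#2 23, C2→#2 13, C3→#4 31, C4→#2 16, C5→#2 15, C6→#3 9, C7→#3 7
  response time 114, fixed 26 → total 140.
Compare {#2, #3}: response time 128 + fixed 19 = 147.
Compare {#1, #2, #3}: response time 118 + fixed 31 = 149.
Compare {#1, #2, #3, #4}: response time 114 + fixed 38 = 152.
All other subsets cost ≥ 147. Minimum total cost: 140.

140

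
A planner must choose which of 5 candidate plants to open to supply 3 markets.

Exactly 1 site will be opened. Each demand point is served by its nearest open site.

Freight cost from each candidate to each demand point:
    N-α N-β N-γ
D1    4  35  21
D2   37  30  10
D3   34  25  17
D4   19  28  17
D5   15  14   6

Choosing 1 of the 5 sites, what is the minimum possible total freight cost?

35

Open {D5}.
  N-α→D5 15, N-β→D5 14, N-γ→D5 6  ⇒ total 35.
Compare {D1}: total 60.
Compare {D4}: total 64.
No size-1 selection does better; minimum is 35.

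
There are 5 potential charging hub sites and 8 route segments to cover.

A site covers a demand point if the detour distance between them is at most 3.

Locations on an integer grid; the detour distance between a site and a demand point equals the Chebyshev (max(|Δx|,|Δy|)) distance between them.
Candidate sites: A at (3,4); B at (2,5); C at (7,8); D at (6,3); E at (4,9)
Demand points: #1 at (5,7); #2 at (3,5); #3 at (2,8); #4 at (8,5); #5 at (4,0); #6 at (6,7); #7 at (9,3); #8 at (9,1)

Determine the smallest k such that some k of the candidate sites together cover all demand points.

2

Coverage sets (demand points within 3 of each site):
  A: {#1, #2, #6}
  B: {#1, #2, #3}
  C: {#1, #4, #6}
  D: {#2, #4, #5, #7, #8}
  E: {#1, #3, #6}
No single site covers all 8 demand points.
But {D, E} covers everything, so the minimum is 2.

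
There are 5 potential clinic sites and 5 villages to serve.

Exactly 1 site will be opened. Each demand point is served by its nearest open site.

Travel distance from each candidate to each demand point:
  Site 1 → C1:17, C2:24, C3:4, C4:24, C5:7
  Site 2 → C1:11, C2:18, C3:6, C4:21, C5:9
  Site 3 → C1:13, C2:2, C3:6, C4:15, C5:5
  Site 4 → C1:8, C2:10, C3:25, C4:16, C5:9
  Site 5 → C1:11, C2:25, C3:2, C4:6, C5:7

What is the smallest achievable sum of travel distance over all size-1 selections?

Open {Site 3}.
  C1→Site 3 13, C2→Site 3 2, C3→Site 3 6, C4→Site 3 15, C5→Site 3 5  ⇒ total 41.
Compare {Site 5}: total 51.
Compare {Site 2}: total 65.
No size-1 selection does better; minimum is 41.

41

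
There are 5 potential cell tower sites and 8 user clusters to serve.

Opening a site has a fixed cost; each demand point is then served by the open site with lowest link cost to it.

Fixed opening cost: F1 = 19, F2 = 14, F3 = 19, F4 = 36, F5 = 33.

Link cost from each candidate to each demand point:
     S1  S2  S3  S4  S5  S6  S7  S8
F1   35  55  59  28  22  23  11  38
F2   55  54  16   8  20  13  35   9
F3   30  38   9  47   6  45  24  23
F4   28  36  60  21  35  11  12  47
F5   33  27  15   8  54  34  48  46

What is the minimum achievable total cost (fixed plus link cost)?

170

Open {F2, F3}: assign each demand point to its cheapest open site.
  S1→F3 30, S2→F3 38, S3→F3 9, S4→F2 8, S5→F3 6, S6→F2 13, S7→F3 24, S8→F2 9
  link cost 137, fixed 33 → total 170.
Compare {F1, F2, F3}: link cost 124 + fixed 52 = 176.
Compare {F2, F3, F4}: link cost 119 + fixed 69 = 188.
Compare {F2, F4}: link cost 140 + fixed 50 = 190.
All other subsets cost ≥ 176. Minimum total cost: 170.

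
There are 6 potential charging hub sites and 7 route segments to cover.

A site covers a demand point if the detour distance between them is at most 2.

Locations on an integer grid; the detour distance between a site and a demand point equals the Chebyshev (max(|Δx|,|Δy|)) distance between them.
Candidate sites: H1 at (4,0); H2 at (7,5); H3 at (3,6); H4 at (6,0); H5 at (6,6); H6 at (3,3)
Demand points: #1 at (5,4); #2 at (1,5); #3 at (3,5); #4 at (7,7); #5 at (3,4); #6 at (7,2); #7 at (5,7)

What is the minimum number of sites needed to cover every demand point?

Coverage sets (demand points within 2 of each site):
  H1: {}
  H2: {#1, #4, #7}
  H3: {#1, #2, #3, #5, #7}
  H4: {#6}
  H5: {#1, #4, #7}
  H6: {#1, #2, #3, #5}
No 2 sites suffice: every size-2 union leaves at least one demand point uncovered.
But {H2, H3, H4} covers everything, so the minimum is 3.

3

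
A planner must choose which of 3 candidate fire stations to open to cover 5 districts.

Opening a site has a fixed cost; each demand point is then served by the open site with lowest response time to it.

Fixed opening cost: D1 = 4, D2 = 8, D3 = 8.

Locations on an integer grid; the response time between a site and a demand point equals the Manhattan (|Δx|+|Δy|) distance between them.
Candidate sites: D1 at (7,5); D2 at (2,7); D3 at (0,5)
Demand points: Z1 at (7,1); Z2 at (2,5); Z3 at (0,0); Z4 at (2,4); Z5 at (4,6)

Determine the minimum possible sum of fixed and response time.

30

Open {D1, D3}: assign each demand point to its cheapest open site.
  Z1→D1 4, Z2→D3 2, Z3→D3 5, Z4→D3 3, Z5→D1 4
  response time 18, fixed 12 → total 30.
Compare {D1, D2}: response time 21 + fixed 12 = 33.
Compare {D3}: response time 26 + fixed 8 = 34.
Compare {D1}: response time 31 + fixed 4 = 35.
All other subsets cost ≥ 33. Minimum total cost: 30.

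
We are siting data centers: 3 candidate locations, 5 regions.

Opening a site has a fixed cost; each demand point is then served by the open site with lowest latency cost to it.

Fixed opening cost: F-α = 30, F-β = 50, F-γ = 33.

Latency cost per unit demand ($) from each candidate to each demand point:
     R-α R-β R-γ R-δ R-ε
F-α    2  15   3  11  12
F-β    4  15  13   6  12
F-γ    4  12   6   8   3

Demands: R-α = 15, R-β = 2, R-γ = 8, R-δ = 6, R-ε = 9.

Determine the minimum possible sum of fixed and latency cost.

Open {F-α, F-γ}: assign each demand point to its cheapest open site.
  R-α→F-α 15×2=30, R-β→F-γ 2×12=24, R-γ→F-α 8×3=24, R-δ→F-γ 6×8=48, R-ε→F-γ 9×3=27
  latency cost 153, fixed 63 → total 216.
Compare {F-γ}: latency cost 207 + fixed 33 = 240.
Compare {F-α, F-β, F-γ}: latency cost 141 + fixed 113 = 254.
Compare {F-β, F-γ}: latency cost 195 + fixed 83 = 278.
All other subsets cost ≥ 240. Minimum total cost: 216.

216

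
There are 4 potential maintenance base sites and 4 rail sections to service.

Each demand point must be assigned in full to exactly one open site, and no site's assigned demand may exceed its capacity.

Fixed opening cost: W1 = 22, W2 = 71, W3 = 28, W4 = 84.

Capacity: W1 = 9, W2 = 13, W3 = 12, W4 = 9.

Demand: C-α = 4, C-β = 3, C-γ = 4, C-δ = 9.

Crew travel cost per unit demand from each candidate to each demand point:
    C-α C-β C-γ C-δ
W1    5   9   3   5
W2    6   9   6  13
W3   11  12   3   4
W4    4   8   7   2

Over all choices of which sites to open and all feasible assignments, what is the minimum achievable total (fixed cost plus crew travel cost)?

Open {W1, W3}; cheapest assignment that respects the capacities:
  W1 (cap 9, load 8): C-α, C-γ — cost 4×5 + 4×3 = 32
  W3 (cap 12, load 12): C-β, C-δ — cost 3×12 + 9×4 = 72
  Shipping 104, fixed 50 → total 154.
  Any other capacity-feasible assignment to {W1, W3} ships for at least 104.
Compare {W2, W3}: its best feasible assignment gives total 210.
Compare {W1, W3, W4}: its best feasible assignment gives total 211.
Every other set of open sites that can feasibly serve all demand totals ≥ 210 even under its best assignment. Minimum: 154.

154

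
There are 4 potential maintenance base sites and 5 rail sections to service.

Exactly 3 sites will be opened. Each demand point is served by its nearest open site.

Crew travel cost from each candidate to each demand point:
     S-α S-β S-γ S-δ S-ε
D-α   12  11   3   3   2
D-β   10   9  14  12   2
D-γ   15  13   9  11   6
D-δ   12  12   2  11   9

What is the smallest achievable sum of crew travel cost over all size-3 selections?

26

Open {D-α, D-β, D-δ}.
  S-α→D-β 10, S-β→D-β 9, S-γ→D-δ 2, S-δ→D-α 3, S-ε→D-α 2  ⇒ total 26.
Compare {D-α, D-β, D-γ}: total 27.
Compare {D-α, D-γ, D-δ}: total 30.
No size-3 selection does better; minimum is 26.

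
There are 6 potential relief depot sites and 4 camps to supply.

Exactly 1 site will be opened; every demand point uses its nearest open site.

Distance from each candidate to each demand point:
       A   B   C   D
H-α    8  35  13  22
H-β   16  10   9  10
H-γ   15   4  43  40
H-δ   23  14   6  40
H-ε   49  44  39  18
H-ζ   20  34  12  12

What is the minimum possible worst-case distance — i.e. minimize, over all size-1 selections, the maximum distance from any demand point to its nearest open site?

Open {H-β}.
  Farthest demand point is A at distance 16 (to H-β); all others are ≤ 16.
With {H-ζ} the worst case is 34.
With {H-α} the worst case is 35.
No size-1 selection achieves below 16.

16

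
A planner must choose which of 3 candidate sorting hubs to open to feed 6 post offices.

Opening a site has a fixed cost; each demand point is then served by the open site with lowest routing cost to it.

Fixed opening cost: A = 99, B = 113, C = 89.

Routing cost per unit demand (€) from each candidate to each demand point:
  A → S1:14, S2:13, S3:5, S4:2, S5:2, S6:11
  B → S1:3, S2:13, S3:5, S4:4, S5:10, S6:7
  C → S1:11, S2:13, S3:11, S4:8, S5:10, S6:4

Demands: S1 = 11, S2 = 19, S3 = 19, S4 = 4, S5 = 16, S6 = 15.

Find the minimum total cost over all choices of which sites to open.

Open {A, B}: assign each demand point to its cheapest open site.
  S1→B 11×3=33, S2→A 19×13=247, S3→A 19×5=95, S4→A 4×2=8, S5→A 16×2=32, S6→B 15×7=105
  routing cost 520, fixed 212 → total 732.
Compare {A, C}: routing cost 563 + fixed 188 = 751.
Compare {B}: routing cost 656 + fixed 113 = 769.
Compare {A, B, C}: routing cost 475 + fixed 301 = 776.
All other subsets cost ≥ 751. Minimum total cost: 732.

732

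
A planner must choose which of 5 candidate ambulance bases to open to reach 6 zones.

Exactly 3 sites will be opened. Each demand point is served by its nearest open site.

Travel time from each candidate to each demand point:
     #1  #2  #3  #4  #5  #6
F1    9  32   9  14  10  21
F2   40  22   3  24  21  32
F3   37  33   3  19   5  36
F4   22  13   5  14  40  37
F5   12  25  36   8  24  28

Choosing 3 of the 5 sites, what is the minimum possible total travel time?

65

Open {F1, F3, F4}.
  #1→F1 9, #2→F4 13, #3→F3 3, #4→F1 14, #5→F3 5, #6→F1 21  ⇒ total 65.
Compare {F1, F4, F5}: total 66.
Compare {F3, F4, F5}: total 69.
No size-3 selection does better; minimum is 65.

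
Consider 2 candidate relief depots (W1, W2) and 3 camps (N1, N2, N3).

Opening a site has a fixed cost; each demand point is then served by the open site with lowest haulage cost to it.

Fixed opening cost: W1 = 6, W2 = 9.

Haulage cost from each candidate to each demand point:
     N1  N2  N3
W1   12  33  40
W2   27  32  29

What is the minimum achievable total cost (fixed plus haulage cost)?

Open {W1, W2}: assign each demand point to its cheapest open site.
  N1→W1 12, N2→W2 32, N3→W2 29
  haulage cost 73, fixed 15 → total 88.
Compare {W1}: haulage cost 85 + fixed 6 = 91.
Compare {W2}: haulage cost 88 + fixed 9 = 97.

88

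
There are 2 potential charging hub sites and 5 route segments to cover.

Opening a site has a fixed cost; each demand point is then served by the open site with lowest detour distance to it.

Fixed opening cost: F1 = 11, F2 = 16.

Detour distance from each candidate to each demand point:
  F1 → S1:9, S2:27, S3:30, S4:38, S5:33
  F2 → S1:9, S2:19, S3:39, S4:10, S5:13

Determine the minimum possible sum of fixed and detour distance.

106

Open {F2}: assign each demand point to its cheapest open site.
  S1→F2 9, S2→F2 19, S3→F2 39, S4→F2 10, S5→F2 13
  detour distance 90, fixed 16 → total 106.
Compare {F1, F2}: detour distance 81 + fixed 27 = 108.
Compare {F1}: detour distance 137 + fixed 11 = 148.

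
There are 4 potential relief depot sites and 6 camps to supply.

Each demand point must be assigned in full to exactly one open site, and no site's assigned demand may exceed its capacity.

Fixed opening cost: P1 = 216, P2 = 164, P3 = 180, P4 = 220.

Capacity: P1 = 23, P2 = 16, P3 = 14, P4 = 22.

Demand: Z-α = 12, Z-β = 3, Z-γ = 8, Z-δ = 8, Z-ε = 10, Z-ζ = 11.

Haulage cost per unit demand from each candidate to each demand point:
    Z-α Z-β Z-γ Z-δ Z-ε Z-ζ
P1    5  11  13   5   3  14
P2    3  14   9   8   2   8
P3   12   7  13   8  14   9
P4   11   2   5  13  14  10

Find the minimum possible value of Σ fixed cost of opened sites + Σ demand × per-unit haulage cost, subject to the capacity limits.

862

Open {P1, P2, P4}; cheapest assignment that respects the capacities:
  P1 (cap 23, load 18): Z-δ, Z-ε — cost 8×5 + 10×3 = 70
  P2 (cap 16, load 12): Z-α — cost 12×3 = 36
  P4 (cap 22, load 22): Z-β, Z-γ, Z-ζ — cost 3×2 + 8×5 + 11×10 = 156
  Shipping 262, fixed 600 → total 862.
  Any other capacity-feasible assignment to {P1, P2, P4} ships for at least 262.
Compare {P1, P2, P3}: its best feasible assignment gives total 906.
Compare {P1, P3, P4}: its best feasible assignment gives total 926.
Every other set of open sites that can feasibly serve all demand totals ≥ 906 even under its best assignment. Minimum: 862.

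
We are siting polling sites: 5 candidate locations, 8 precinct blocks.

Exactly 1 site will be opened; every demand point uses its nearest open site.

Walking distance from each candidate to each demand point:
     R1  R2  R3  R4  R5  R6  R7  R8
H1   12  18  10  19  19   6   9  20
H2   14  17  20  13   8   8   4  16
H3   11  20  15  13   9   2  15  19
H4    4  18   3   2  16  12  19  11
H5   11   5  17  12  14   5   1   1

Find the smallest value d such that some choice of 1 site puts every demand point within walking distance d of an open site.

17

Open {H5}.
  Farthest demand point is R3 at walking distance 17 (to H5); all others are ≤ 17.
With {H4} the worst case is 19.
With {H1} the worst case is 20.
No size-1 selection achieves below 17.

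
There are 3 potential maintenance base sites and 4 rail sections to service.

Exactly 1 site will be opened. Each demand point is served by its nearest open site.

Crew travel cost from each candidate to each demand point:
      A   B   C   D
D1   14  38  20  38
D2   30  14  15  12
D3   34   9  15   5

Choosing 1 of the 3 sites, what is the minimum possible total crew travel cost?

Open {D3}.
  A→D3 34, B→D3 9, C→D3 15, D→D3 5  ⇒ total 63.
Compare {D2}: total 71.
Compare {D1}: total 110.

63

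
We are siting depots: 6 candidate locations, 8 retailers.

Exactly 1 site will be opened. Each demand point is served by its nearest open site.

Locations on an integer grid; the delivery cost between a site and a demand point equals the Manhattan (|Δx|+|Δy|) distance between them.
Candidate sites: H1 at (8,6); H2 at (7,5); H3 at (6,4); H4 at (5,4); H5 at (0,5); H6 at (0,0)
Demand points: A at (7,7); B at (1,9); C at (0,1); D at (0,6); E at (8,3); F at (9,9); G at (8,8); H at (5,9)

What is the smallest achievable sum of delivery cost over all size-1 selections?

48

Open {H1}.
  A→H1 2, B→H1 10, C→H1 13, D→H1 8, E→H1 3, F→H1 4, G→H1 2, H→H1 6  ⇒ total 48.
Compare {H2}: total 50.
Compare {H3}: total 54.
No size-1 selection does better; minimum is 48.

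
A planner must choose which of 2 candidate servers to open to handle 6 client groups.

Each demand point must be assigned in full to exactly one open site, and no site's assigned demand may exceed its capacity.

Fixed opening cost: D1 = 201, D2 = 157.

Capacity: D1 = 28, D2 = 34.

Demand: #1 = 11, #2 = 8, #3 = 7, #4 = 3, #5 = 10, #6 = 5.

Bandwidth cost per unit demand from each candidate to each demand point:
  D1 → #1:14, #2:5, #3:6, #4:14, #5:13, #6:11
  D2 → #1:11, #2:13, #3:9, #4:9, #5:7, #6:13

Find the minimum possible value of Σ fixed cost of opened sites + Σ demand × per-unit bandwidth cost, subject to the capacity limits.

Open {D1, D2}; cheapest assignment that respects the capacities:
  D1 (cap 28, load 20): #2, #3, #6 — cost 8×5 + 7×6 + 5×11 = 137
  D2 (cap 34, load 24): #1, #4, #5 — cost 11×11 + 3×9 + 10×7 = 218
  Shipping 355, fixed 358 → total 713.
  Any other capacity-feasible assignment to {D1, D2} ships for at least 355.
Total demand is 44 and no other set of sites has combined capacity ≥ 44, so {D1, D2} is the only feasible choice of open sites. Minimum: 713.

713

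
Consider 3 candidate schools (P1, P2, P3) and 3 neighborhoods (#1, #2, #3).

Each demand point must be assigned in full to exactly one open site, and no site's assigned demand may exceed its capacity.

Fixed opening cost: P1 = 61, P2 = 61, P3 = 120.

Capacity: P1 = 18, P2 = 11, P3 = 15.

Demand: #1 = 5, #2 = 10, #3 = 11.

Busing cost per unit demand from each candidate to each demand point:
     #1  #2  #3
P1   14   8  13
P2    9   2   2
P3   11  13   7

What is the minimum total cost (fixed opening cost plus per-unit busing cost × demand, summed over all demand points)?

294

Open {P1, P2}; cheapest assignment that respects the capacities:
  P1 (cap 18, load 15): #1, #2 — cost 5×14 + 10×8 = 150
  P2 (cap 11, load 11): #3 — cost 11×2 = 22
  Shipping 172, fixed 122 → total 294.
  Any other capacity-feasible assignment to {P1, P2} ships for at least 172.
Compare {P2, P3}: its best feasible assignment gives total 388.
Compare {P1, P2, P3}: its best feasible assignment gives total 399.
Every other set of open sites that can feasibly serve all demand totals ≥ 388 even under its best assignment. Minimum: 294.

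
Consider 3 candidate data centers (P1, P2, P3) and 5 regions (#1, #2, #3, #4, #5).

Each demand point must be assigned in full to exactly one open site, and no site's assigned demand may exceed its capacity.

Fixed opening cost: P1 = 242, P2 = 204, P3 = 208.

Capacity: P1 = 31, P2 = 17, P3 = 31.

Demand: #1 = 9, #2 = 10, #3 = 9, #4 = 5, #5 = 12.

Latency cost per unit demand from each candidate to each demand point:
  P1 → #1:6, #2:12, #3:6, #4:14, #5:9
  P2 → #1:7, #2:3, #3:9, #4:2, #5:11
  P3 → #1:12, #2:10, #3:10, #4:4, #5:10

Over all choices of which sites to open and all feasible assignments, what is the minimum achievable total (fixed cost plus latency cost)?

702

Open {P1, P2}; cheapest assignment that respects the capacities:
  P1 (cap 31, load 30): #1, #3, #5 — cost 9×6 + 9×6 + 12×9 = 216
  P2 (cap 17, load 15): #2, #4 — cost 10×3 + 5×2 = 40
  Shipping 256, fixed 446 → total 702.
  Any other capacity-feasible assignment to {P1, P2} ships for at least 256.
Compare {P2, P3}: its best feasible assignment gives total 770.
Compare {P1, P3}: its best feasible assignment gives total 786.
Every other set of open sites that can feasibly serve all demand totals ≥ 770 even under its best assignment. Minimum: 702.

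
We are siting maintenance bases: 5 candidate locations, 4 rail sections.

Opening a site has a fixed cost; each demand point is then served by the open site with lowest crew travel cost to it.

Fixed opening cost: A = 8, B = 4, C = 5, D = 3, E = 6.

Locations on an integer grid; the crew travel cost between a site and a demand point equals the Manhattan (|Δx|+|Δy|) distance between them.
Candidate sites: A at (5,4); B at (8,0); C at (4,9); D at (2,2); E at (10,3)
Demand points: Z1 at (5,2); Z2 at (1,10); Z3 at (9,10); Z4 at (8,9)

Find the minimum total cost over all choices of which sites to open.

Open {C, D}: assign each demand point to its cheapest open site.
  Z1→D 3, Z2→C 4, Z3→C 6, Z4→C 4
  crew travel cost 17, fixed 8 → total 25.
Compare {C}: crew travel cost 22 + fixed 5 = 27.
Compare {B, C}: crew travel cost 19 + fixed 9 = 28.
Compare {A, C}: crew travel cost 16 + fixed 13 = 29.
All other subsets cost ≥ 27. Minimum total cost: 25.

25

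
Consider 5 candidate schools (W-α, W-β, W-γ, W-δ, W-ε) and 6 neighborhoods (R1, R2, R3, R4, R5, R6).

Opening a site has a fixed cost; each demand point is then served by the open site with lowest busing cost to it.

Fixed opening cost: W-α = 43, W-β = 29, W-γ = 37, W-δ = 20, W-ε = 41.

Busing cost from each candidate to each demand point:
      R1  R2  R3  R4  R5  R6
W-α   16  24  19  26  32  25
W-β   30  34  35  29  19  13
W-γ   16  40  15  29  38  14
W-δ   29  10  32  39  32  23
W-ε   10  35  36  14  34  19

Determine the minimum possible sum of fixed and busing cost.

173

Open {W-γ, W-δ}: assign each demand point to its cheapest open site.
  R1→W-γ 16, R2→W-δ 10, R3→W-γ 15, R4→W-γ 29, R5→W-δ 32, R6→W-γ 14
  busing cost 116, fixed 57 → total 173.
Compare {W-δ, W-ε}: busing cost 117 + fixed 61 = 178.
Compare {W-β, W-δ}: busing cost 132 + fixed 49 = 181.
Compare {W-α}: busing cost 142 + fixed 43 = 185.
All other subsets cost ≥ 178. Minimum total cost: 173.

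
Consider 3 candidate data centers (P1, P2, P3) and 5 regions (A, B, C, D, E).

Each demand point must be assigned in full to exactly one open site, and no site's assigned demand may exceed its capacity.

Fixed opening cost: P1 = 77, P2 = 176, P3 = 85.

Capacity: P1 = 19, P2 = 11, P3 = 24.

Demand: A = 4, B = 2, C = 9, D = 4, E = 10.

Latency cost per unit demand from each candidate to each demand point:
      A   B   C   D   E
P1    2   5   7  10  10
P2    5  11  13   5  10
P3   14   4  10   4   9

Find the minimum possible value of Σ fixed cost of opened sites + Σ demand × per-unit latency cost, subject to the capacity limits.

Open {P1, P3}; cheapest assignment that respects the capacities:
  P1 (cap 19, load 13): A, C — cost 4×2 + 9×7 = 71
  P3 (cap 24, load 16): B, D, E — cost 2×4 + 4×4 + 10×9 = 114
  Shipping 185, fixed 162 → total 347.
  Any other capacity-feasible assignment to {P1, P3} ships for at least 185.
Compare {P1, P2}: its best feasible assignment gives total 474.
Compare {P2, P3}: its best feasible assignment gives total 489.
Every other set of open sites that can feasibly serve all demand totals ≥ 474 even under its best assignment. Minimum: 347.

347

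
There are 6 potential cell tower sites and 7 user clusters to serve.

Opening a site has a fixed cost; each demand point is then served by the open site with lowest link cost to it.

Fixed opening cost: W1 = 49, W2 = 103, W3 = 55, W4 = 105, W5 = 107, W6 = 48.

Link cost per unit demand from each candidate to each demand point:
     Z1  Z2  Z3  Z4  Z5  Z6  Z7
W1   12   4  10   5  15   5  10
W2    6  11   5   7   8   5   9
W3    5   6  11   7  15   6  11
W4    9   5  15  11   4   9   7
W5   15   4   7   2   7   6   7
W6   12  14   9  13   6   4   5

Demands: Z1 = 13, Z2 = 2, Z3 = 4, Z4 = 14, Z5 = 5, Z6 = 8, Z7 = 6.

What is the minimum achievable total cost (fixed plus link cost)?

406

Open {W3, W6}: assign each demand point to its cheapest open site.
  Z1→W3 13×5=65, Z2→W3 2×6=12, Z3→W6 4×9=36, Z4→W3 14×7=98, Z5→W6 5×6=30, Z6→W6 8×4=32, Z7→W6 6×5=30
  link cost 303, fixed 103 → total 406.
Compare {W3, W5}: link cost 254 + fixed 162 = 416.
Compare {W1, W3, W6}: link cost 271 + fixed 152 = 423.
Compare {W3, W5, W6}: link cost 221 + fixed 210 = 431.
All other subsets cost ≥ 416. Minimum total cost: 406.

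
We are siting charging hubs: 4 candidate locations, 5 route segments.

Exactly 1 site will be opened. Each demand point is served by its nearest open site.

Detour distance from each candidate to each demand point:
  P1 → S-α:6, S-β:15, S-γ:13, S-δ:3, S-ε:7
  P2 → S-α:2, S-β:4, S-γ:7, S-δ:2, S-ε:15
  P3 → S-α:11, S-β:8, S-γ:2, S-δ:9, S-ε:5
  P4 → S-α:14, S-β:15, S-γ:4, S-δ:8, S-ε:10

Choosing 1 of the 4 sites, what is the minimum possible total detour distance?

30

Open {P2}.
  S-α→P2 2, S-β→P2 4, S-γ→P2 7, S-δ→P2 2, S-ε→P2 15  ⇒ total 30.
Compare {P3}: total 35.
Compare {P1}: total 44.
No size-1 selection does better; minimum is 30.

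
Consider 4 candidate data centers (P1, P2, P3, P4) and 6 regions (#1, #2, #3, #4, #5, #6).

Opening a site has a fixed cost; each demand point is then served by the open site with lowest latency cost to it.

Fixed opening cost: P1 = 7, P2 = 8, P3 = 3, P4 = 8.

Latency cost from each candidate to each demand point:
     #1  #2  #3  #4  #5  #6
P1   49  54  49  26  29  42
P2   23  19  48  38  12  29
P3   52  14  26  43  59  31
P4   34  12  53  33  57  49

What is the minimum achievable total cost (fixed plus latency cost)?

Open {P1, P2, P3}: assign each demand point to its cheapest open site.
  #1→P2 23, #2→P3 14, #3→P3 26, #4→P1 26, #5→P2 12, #6→P2 29
  latency cost 130, fixed 18 → total 148.
Compare {P2, P3}: latency cost 142 + fixed 11 = 153.
Compare {P2, P3, P4}: latency cost 135 + fixed 19 = 154.
Compare {P1, P2, P3, P4}: latency cost 128 + fixed 26 = 154.
All other subsets cost ≥ 153. Minimum total cost: 148.

148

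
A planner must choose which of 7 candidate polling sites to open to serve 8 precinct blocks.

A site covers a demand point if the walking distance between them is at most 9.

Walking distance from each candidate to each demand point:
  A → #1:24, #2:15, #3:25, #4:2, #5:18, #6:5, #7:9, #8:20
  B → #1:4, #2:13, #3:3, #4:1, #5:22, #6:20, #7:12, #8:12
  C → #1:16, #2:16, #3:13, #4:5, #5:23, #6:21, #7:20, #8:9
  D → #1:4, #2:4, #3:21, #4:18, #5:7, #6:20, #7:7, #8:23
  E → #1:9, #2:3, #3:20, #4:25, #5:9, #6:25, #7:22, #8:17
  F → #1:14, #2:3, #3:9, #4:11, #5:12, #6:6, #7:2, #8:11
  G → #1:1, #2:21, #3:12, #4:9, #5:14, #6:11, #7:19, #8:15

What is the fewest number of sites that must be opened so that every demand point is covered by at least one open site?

3

Coverage sets (demand points within 9 of each site):
  A: {#4, #6, #7}
  B: {#1, #3, #4}
  C: {#4, #8}
  D: {#1, #2, #5, #7}
  E: {#1, #2, #5}
  F: {#2, #3, #6, #7}
  G: {#1, #4}
No 2 sites suffice: every size-2 union leaves at least one demand point uncovered.
But {C, D, F} covers everything, so the minimum is 3.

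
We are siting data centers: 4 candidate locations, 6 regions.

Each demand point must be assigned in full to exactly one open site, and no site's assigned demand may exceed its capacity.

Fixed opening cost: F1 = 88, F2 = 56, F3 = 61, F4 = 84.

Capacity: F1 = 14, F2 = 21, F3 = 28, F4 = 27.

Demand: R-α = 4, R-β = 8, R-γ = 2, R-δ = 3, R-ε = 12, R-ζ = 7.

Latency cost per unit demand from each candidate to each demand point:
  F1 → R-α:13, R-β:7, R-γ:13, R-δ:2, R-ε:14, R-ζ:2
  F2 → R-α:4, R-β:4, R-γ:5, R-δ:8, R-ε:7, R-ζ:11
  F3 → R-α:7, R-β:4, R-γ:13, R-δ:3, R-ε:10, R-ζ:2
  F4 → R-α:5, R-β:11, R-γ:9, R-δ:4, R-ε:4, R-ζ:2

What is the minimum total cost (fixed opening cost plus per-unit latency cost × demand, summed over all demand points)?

Open {F2, F4}; cheapest assignment that respects the capacities:
  F2 (cap 21, load 14): R-α, R-β, R-γ — cost 4×4 + 8×4 + 2×5 = 58
  F4 (cap 27, load 22): R-δ, R-ε, R-ζ — cost 3×4 + 12×4 + 7×2 = 74
  Shipping 132, fixed 140 → total 272.
  Any other capacity-feasible assignment to {F2, F4} ships for at least 132.
Compare {F2, F3}: its best feasible assignment gives total 282.
Compare {F3, F4}: its best feasible assignment gives total 286.
Every other set of open sites that can feasibly serve all demand totals ≥ 282 even under its best assignment. Minimum: 272.

272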